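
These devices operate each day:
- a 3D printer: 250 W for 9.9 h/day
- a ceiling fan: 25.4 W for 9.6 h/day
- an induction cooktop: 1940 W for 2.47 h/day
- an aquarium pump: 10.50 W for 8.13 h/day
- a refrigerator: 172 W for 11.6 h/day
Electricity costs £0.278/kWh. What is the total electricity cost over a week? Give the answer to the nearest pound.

3D printer: 250 W × 9.9 h × 7 d = 17,325 Wh = 17.32 kWh
ceiling fan: 25.4 W × 9.6 h × 7 d = 1,707 Wh = 1.707 kWh
induction cooktop: 1940 W × 2.47 h × 7 d = 33,543 Wh = 33.54 kWh
aquarium pump: 10.50 W × 8.13 h × 7 d = 598 Wh = 0.5976 kWh
refrigerator: 172 W × 11.6 h × 7 d = 13,966 Wh = 13.97 kWh
Total energy = 17.32 + 1.707 + 33.54 + 0.5976 + 13.97 = 67.14 kWh
Cost = 67.14 kWh × £0.278 = £18.66 ≈ £19

£19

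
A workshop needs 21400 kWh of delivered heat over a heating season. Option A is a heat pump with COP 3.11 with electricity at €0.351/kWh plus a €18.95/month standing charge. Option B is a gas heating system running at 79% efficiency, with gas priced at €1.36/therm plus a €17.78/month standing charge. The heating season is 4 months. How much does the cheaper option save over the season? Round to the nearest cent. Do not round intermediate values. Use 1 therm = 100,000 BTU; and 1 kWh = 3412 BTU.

Heat load = 21400 kWh × 3412 = 73,016,800 BTU
Gas: input = 73,016,800 / 0.79 = 92,426,329 BTU = 924.3 therm → 924.3 × €1.36 = €1,257.00; + 4 × €17.78 standing = €1,328.12
Heat pump: 73,016,800 BTU / 3412 = 21,400 kWh heat; / 3.11 = 6,881 kWh in → × €0.351 = €2,415.24; + 4 × €18.95 standing = €2,491.04
Difference = |€1,328.12 − €2,491.04| = €1,162.92

€1162.92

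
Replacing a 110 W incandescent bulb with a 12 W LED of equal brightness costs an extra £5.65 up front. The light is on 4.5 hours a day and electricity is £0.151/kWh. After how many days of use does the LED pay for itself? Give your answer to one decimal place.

84.8 days

Power saved = 110 − 12 = 98 W
Daily energy saved = 98 W × 4.5 h = 441 Wh = 0.441 kWh
Daily savings = 0.441 × £0.151 = £0.0666
Payback = £5.65 / £0.0666 per day = 84.85 days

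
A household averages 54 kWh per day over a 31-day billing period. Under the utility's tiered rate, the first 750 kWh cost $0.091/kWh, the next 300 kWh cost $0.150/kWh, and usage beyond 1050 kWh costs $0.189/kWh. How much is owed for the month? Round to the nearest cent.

$231.19

Usage = 54 kWh/day × 31 days = 1674 kWh
First 750 kWh × $0.091 = $68.25
Next 300 kWh × $0.150 = $45.00
Remaining 624 kWh × $0.189 = $117.94
Total = $231.19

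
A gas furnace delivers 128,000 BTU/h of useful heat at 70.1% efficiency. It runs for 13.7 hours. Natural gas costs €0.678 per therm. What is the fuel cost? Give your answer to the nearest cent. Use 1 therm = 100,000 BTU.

Heat delivered = 128,000 BTU/h × 13.7 h = 1,753,600 BTU
Gas input = 1,753,600 / 0.701 = 2,501,569 BTU
= 2,501,569 / 100,000 = 25.02 therm
Cost = 25.02 × €0.678/therm = €16.96

€16.96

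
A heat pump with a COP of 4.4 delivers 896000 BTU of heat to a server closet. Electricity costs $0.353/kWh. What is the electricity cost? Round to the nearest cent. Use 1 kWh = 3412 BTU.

$21.07

Heat delivered = 896,000 BTU / 3412 = 262.6 kWh
Electrical input = 262.6 kWh / 4.4 = 59.68 kWh
Cost = 59.68 × $0.353/kWh = $21.07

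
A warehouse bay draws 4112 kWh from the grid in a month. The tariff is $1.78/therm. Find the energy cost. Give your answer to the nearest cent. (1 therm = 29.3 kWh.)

$249.81

4112 kWh × (0.03413 therm/kWh) = 140.3 therm
Cost = 140.3 therm × $1.78/therm = $249.81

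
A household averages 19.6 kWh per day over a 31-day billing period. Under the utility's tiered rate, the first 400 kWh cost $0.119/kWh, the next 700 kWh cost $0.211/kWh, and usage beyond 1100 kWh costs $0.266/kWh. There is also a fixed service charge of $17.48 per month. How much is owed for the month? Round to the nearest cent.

Usage = 19.6 kWh/day × 31 days = 607.6 kWh
First 400 kWh × $0.119 = $47.60
Next 207.6 kWh × $0.211 = $43.80
Remaining tier: 0 kWh (not reached)
Energy charge = $91.40; + service $17.48 = $108.88

$108.88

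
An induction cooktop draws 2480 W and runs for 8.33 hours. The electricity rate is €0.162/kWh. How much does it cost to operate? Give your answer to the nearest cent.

Energy = 2480 W × 8.33 h = 20,658 Wh = 20.66 kWh
Cost = 20.66 kWh × €0.162/kWh = €3.35

€3.35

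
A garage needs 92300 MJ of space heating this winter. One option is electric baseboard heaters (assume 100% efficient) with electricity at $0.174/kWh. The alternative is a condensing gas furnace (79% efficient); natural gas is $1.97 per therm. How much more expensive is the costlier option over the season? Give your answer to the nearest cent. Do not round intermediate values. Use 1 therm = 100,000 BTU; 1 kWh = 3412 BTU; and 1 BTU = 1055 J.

$2279.92

Heat load = 92300 MJ = 92,300,000,000 J / 1055 = 87,488,152 BTU
Gas: input = 87,488,152 / 0.79 = 110,744,496 BTU = 1,107 therm → 1,107 × $1.97 = $2,181.67
Electric: 87,488,152 BTU / 3412 = 25,640 kWh → × $0.174 = $4,461.59
Difference = |$2,181.67 − $4,461.59| = $2,279.92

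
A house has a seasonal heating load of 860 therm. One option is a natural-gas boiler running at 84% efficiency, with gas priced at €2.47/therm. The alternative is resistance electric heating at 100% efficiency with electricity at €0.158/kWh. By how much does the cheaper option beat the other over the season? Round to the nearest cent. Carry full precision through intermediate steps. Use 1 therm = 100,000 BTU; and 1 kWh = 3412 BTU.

Heat load = 860 therm × 100,000 = 86,000,000 BTU
Gas: input = 86,000,000 / 0.84 = 102,380,952 BTU = 1,024 therm → 1,024 × €2.47 = €2,528.81
Electric: 86,000,000 BTU / 3412 = 25,210 kWh → × €0.158 = €3,982.42
Difference = |€2,528.81 − €3,982.42| = €1,453.61

€1453.61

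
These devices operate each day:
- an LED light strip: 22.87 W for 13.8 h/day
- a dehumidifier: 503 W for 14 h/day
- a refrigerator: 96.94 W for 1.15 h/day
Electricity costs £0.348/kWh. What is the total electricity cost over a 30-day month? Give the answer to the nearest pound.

LED light strip: 22.87 W × 13.8 h × 30 d = 9,468 Wh = 9.468 kWh
dehumidifier: 503 W × 14 h × 30 d = 211,260 Wh = 211.3 kWh
refrigerator: 96.94 W × 1.15 h × 30 d = 3,344 Wh = 3.344 kWh
Total energy = 9.468 + 211.3 + 3.344 = 224.1 kWh
Cost = 224.1 kWh × £0.348 = £77.98 ≈ £78

£78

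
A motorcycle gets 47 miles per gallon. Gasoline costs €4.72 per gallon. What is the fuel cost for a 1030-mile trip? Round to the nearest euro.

€103

Fuel = 1030 mi / 47 mpg = 21.91 gal
Cost = 21.91 gal × €4.72/gal = €103.44 ≈ €103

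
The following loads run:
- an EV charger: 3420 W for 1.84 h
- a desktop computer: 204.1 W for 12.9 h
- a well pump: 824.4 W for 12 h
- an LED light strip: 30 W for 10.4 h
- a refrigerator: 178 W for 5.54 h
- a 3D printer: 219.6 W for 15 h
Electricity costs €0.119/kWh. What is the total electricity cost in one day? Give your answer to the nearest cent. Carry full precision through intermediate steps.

EV charger: 3420 W × 1.84 h = 6,293 Wh = 6.293 kWh
desktop computer: 204.1 W × 12.9 h = 2,633 Wh = 2.633 kWh
well pump: 824.4 W × 12 h = 9,893 Wh = 9.893 kWh
LED light strip: 30 W × 10.4 h = 312 Wh = 0.312 kWh
refrigerator: 178 W × 5.54 h = 986 Wh = 0.9861 kWh
3D printer: 219.6 W × 15 h = 3,294 Wh = 3.294 kWh
Total energy = 6.293 + 2.633 + 9.893 + 0.312 + 0.9861 + 3.294 = 23.41 kWh
Cost = 23.41 kWh × €0.119 = €2.79

€2.79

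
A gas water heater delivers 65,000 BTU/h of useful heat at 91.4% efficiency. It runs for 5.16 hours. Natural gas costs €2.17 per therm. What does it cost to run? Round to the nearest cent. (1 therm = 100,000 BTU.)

Heat delivered = 65,000 BTU/h × 5.16 h = 335,400 BTU
Gas input = 335,400 / 0.914 = 366,958 BTU
= 366,958 / 100,000 = 3.67 therm
Cost = 3.67 × €2.17/therm = €7.96

€7.96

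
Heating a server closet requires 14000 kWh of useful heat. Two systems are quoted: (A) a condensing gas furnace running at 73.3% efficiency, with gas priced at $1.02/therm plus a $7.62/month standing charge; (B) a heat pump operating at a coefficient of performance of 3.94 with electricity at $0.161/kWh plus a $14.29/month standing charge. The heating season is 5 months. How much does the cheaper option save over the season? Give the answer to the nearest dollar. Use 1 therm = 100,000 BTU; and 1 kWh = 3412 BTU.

$59

Heat load = 14000 kWh × 3412 = 47,768,000 BTU
Gas: input = 47,768,000 / 0.733 = 65,167,804 BTU = 651.7 therm → 651.7 × $1.02 = $664.71; + 5 × $7.62 standing = $702.81
Heat pump: 47,768,000 BTU / 3412 = 14,000 kWh heat; / 3.94 = 3,553 kWh in → × $0.161 = $572.08; + 5 × $14.29 standing = $643.53
Difference = |$702.81 − $643.53| = $59.28 ≈ $59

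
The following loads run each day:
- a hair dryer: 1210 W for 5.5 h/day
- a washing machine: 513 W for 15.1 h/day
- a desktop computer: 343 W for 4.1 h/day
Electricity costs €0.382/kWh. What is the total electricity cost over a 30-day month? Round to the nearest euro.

hair dryer: 1210 W × 5.5 h × 30 d = 199,650 Wh = 199.7 kWh
washing machine: 513 W × 15.1 h × 30 d = 232,389 Wh = 232.4 kWh
desktop computer: 343 W × 4.1 h × 30 d = 42,189 Wh = 42.19 kWh
Total energy = 199.7 + 232.4 + 42.19 = 474.2 kWh
Cost = 474.2 kWh × €0.382 = €181.16 ≈ €181

€181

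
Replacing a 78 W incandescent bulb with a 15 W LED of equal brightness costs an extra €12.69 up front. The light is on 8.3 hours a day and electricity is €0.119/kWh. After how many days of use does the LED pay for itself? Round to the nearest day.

204 days

Power saved = 78 − 15 = 63 W
Daily energy saved = 63 W × 8.3 h = 522.9 Wh = 0.5229 kWh
Daily savings = 0.5229 × €0.119 = €0.0622
Payback = €12.69 / €0.0622 per day = 203.9 days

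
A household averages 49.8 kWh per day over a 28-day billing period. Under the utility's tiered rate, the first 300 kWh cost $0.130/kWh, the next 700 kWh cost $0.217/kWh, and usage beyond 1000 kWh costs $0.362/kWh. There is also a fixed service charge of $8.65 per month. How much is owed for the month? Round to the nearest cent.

$342.32

Usage = 49.8 kWh/day × 28 days = 1394.4 kWh
First 300 kWh × $0.130 = $39.00
Next 700 kWh × $0.217 = $151.90
Remaining 394.4 kWh × $0.362 = $142.77
Energy charge = $333.67; + service $8.65 = $342.32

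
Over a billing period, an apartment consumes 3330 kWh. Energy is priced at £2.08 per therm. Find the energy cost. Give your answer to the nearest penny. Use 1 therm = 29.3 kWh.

£236.40

3330 kWh × (0.03413 therm/kWh) = 113.7 therm
Cost = 113.7 therm × £2.08/therm = £236.40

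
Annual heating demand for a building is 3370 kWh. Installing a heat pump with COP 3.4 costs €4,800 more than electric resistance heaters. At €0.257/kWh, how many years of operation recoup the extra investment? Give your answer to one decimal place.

Resistance: 3370 kWh × €0.257 = €866.09/yr
Heat pump: 3370 / 3.4 = 991.2 kWh in → × €0.257 = €254.73/yr
Annual savings = €611.36
Payback = €4,800 / €611.36 = 7.85 years

7.9 years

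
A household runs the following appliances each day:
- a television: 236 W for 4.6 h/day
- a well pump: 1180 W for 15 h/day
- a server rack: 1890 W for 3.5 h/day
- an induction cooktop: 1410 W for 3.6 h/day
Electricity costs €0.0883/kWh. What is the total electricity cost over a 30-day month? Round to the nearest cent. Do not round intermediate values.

€80.73

television: 236 W × 4.6 h × 30 d = 32,568 Wh = 32.57 kWh
well pump: 1180 W × 15 h × 30 d = 531,000 Wh = 531 kWh
server rack: 1890 W × 3.5 h × 30 d = 198,450 Wh = 198.4 kWh
induction cooktop: 1410 W × 3.6 h × 30 d = 152,280 Wh = 152.3 kWh
Total energy = 32.57 + 531 + 198.4 + 152.3 = 914.3 kWh
Cost = 914.3 kWh × €0.0883 = €80.73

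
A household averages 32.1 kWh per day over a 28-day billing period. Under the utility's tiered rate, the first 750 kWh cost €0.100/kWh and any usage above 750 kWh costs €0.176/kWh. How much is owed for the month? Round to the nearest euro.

Usage = 32.1 kWh/day × 28 days = 898.8 kWh
First 750 kWh × €0.100 = €75.00
Remaining 148.8 kWh × €0.176 = €26.19
Total = €101.19 ≈ €101

€101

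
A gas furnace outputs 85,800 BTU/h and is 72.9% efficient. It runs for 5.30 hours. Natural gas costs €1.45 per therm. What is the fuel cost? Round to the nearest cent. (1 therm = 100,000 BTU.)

Heat delivered = 85,800 BTU/h × 5.30 h = 454,740 BTU
Gas input = 454,740 / 0.729 = 623,786 BTU
= 623,786 / 100,000 = 6.238 therm
Cost = 6.238 × €1.45/therm = €9.04

€9.04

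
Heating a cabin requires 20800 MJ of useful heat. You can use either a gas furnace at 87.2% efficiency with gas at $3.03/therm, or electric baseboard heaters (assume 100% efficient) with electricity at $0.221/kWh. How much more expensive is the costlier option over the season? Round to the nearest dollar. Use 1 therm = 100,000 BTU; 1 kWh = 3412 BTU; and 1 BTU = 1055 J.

Heat load = 20800 MJ = 20,800,000,000 J / 1055 = 19,715,640 BTU
Gas: input = 19,715,640 / 0.872 = 22,609,679 BTU = 226.1 therm → 226.1 × $3.03 = $685.07
Electric: 19,715,640 BTU / 3412 = 5,778 kWh → × $0.221 = $1,277.01
Difference = |$685.07 − $1,277.01| = $591.94 ≈ $592

$592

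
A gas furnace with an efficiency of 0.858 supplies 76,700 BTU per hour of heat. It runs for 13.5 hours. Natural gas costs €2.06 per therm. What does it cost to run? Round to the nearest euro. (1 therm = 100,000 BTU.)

€25

Heat delivered = 76,700 BTU/h × 13.5 h = 1,035,450 BTU
Gas input = 1,035,450 / 0.858 = 1,206,818 BTU
= 1,206,818 / 100,000 = 12.07 therm
Cost = 12.07 × €2.06/therm = €24.86 ≈ €25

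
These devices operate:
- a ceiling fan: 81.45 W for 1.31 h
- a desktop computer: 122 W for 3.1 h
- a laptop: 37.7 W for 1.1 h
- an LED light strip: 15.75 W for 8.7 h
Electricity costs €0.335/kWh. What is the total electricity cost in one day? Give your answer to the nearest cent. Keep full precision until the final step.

ceiling fan: 81.45 W × 1.31 h = 107 Wh = 0.1067 kWh
desktop computer: 122 W × 3.1 h = 378 Wh = 0.3782 kWh
laptop: 37.7 W × 1.1 h = 41 Wh = 0.04147 kWh
LED light strip: 15.75 W × 8.7 h = 137 Wh = 0.137 kWh
Total energy = 0.1067 + 0.3782 + 0.04147 + 0.137 = 0.6634 kWh
Cost = 0.6634 kWh × €0.335 = €0.22

€0.22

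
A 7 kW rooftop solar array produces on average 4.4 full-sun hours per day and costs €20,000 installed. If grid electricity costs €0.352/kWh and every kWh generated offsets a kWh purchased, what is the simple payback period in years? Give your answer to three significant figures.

5.05 years

Daily generation = 7 kW × 4.4 h = 30.8 kWh
Annual generation = 30.8 × 365 = 11242 kWh
Annual savings = 11242 × €0.352 = €3,957.18
Payback = €20,000 / €3,957.18 = 5.05 years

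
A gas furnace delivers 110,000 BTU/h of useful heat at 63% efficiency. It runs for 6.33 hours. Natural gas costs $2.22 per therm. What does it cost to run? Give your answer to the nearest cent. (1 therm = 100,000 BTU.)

Heat delivered = 110,000 BTU/h × 6.33 h = 696,300 BTU
Gas input = 696,300 / 0.63 = 1,105,238 BTU
= 1,105,238 / 100,000 = 11.05 therm
Cost = 11.05 × $2.22/therm = $24.54

$24.54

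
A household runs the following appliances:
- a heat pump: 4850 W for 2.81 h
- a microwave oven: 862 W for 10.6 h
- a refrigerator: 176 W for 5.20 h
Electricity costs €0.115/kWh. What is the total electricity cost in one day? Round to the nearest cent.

heat pump: 4850 W × 2.81 h = 13,628 Wh = 13.63 kWh
microwave oven: 862 W × 10.6 h = 9,137 Wh = 9.137 kWh
refrigerator: 176 W × 5.20 h = 915 Wh = 0.9152 kWh
Total energy = 13.63 + 9.137 + 0.9152 = 23.68 kWh
Cost = 23.68 kWh × €0.115 = €2.72

€2.72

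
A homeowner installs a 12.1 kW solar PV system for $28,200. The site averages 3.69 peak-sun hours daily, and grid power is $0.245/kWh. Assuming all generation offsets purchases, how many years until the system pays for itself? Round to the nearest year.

Daily generation = 12.1 kW × 3.69 h = 44.65 kWh
Annual generation = 44.65 × 365 = 16297 kWh
Annual savings = 16297 × $0.245 = $3,992.74
Payback = $28,200 / $3,992.74 = 7.06 years

7 years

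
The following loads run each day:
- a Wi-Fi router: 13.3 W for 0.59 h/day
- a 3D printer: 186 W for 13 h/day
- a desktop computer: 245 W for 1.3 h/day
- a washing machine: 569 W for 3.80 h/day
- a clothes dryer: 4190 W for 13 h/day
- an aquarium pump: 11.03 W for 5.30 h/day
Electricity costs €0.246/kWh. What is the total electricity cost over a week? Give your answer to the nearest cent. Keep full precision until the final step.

€102.35

Wi-Fi router: 13.3 W × 0.59 h × 7 d = 55 Wh = 0.05493 kWh
3D printer: 186 W × 13 h × 7 d = 16,926 Wh = 16.93 kWh
desktop computer: 245 W × 1.3 h × 7 d = 2,230 Wh = 2.229 kWh
washing machine: 569 W × 3.80 h × 7 d = 15,135 Wh = 15.14 kWh
clothes dryer: 4190 W × 13 h × 7 d = 381,290 Wh = 381.3 kWh
aquarium pump: 11.03 W × 5.30 h × 7 d = 409 Wh = 0.4092 kWh
Total energy = 0.05493 + 16.93 + 2.229 + 15.14 + 381.3 + 0.4092 = 416 kWh
Cost = 416 kWh × €0.246 = €102.35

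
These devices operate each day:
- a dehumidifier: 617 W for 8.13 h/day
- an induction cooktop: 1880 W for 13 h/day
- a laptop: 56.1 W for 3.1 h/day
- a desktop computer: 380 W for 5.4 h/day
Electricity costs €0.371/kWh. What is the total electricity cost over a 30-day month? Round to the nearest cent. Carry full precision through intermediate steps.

€352.62

dehumidifier: 617 W × 8.13 h × 30 d = 150,486 Wh = 150.5 kWh
induction cooktop: 1880 W × 13 h × 30 d = 733,200 Wh = 733.2 kWh
laptop: 56.1 W × 3.1 h × 30 d = 5,217 Wh = 5.217 kWh
desktop computer: 380 W × 5.4 h × 30 d = 61,560 Wh = 61.56 kWh
Total energy = 150.5 + 733.2 + 5.217 + 61.56 = 950.5 kWh
Cost = 950.5 kWh × €0.371 = €352.62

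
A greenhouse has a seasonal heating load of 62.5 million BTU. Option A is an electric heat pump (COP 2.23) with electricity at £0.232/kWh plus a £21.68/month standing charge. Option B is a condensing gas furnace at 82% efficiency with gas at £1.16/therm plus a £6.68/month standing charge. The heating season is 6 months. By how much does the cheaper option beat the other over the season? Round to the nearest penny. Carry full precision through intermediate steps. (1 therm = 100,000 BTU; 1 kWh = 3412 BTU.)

Heat load = 62.5 × 10⁶ BTU = 62,500,000 BTU
Gas: input = 62,500,000 / 0.82 = 76,219,512 BTU = 762.2 therm → 762.2 × £1.16 = £884.15; + 6 × £6.68 standing = £924.23
Heat pump: 62,500,000 BTU / 3412 = 18,320 kWh heat; / 2.23 = 8,214 kWh in → × £0.232 = £1,905.70; + 6 × £21.68 standing = £2,035.78
Difference = |£924.23 − £2,035.78| = £1,111.55

£1111.55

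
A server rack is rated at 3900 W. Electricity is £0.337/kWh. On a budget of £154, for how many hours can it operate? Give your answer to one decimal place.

117.2 h

Energy budget = £154 / £0.337 per kWh = 457 kWh = 456,973 Wh
Runtime = 456,973 Wh / 3900 W = 117.2 h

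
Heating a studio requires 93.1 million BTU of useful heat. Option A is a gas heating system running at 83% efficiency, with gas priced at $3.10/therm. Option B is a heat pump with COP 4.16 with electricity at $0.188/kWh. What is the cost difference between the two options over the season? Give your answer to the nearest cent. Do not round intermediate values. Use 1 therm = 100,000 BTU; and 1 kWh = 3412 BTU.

$2244.11

Heat load = 93.1 × 10⁶ BTU = 93,100,000 BTU
Gas: input = 93,100,000 / 0.83 = 112,168,675 BTU = 1,122 therm → 1,122 × $3.10 = $3,477.23
Heat pump: 93,100,000 BTU / 3412 = 27,290 kWh heat; / 4.16 = 6,559 kWh in → × $0.188 = $1,233.12
Difference = |$3,477.23 − $1,233.12| = $2,244.11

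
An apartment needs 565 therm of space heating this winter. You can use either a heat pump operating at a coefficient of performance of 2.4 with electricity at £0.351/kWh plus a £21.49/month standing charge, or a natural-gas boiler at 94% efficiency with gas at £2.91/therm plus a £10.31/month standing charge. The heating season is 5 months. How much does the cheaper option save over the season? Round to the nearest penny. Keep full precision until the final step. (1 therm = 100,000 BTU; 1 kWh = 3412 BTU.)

Heat load = 565 therm × 100,000 = 56,500,000 BTU
Gas: input = 56,500,000 / 0.94 = 60,106,383 BTU = 601.1 therm → 601.1 × £2.91 = £1,749.10; + 5 × £10.31 standing = £1,800.65
Heat pump: 56,500,000 BTU / 3412 = 16,560 kWh heat; / 2.4 = 6,900 kWh in → × £0.351 = £2,421.78; + 5 × £21.49 standing = £2,529.23
Difference = |£1,800.65 − £2,529.23| = £728.59

£728.59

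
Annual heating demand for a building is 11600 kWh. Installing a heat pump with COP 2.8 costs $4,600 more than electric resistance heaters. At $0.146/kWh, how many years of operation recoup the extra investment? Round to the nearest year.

Resistance: 11600 kWh × $0.146 = $1,693.60/yr
Heat pump: 11600 / 2.8 = 4143 kWh in → × $0.146 = $604.86/yr
Annual savings = $1,088.74
Payback = $4,600 / $1,088.74 = 4.23 years

4 years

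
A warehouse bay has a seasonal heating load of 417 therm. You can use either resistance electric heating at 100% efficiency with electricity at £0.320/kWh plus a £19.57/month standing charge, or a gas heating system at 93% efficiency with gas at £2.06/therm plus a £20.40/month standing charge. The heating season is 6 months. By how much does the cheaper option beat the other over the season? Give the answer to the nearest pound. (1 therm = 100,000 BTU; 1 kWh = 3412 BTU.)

Heat load = 417 therm × 100,000 = 41,700,000 BTU
Gas: input = 41,700,000 / 0.930 = 44,838,710 BTU = 448.4 therm → 448.4 × £2.06 = £923.68; + 6 × £20.40 standing = £1,046.08
Electric: 41,700,000 BTU / 3412 = 12,220 kWh → × £0.320 = £3,910.90; + 6 × £19.57 standing = £4,028.32
Difference = |£1,046.08 − £4,028.32| = £2,982.25 ≈ £2982

£2982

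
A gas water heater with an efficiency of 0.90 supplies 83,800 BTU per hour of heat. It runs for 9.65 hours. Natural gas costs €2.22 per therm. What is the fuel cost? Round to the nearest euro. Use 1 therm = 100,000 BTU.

€20

Heat delivered = 83,800 BTU/h × 9.65 h = 808,670 BTU
Gas input = 808,670 / 0.90 = 898,522 BTU
= 898,522 / 100,000 = 8.985 therm
Cost = 8.985 × €2.22/therm = €19.95 ≈ €20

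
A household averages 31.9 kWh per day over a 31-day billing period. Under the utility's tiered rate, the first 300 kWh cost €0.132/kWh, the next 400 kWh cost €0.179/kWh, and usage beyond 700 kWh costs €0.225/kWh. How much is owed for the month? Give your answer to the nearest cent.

€176.20

Usage = 31.9 kWh/day × 31 days = 988.9 kWh
First 300 kWh × €0.132 = €39.60
Next 400 kWh × €0.179 = €71.60
Remaining 288.9 kWh × €0.225 = €65.00
Total = €176.20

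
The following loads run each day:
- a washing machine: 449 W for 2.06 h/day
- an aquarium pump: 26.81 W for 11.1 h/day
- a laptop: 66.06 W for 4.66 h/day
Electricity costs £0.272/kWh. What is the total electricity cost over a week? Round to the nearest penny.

washing machine: 449 W × 2.06 h × 7 d = 6,475 Wh = 6.475 kWh
aquarium pump: 26.81 W × 11.1 h × 7 d = 2,083 Wh = 2.083 kWh
laptop: 66.06 W × 4.66 h × 7 d = 2,155 Wh = 2.155 kWh
Total energy = 6.475 + 2.083 + 2.155 = 10.71 kWh
Cost = 10.71 kWh × £0.272 = £2.91

£2.91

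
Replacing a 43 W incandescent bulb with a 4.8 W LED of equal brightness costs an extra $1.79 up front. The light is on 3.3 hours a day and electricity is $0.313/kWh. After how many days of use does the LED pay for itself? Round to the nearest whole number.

Power saved = 43 − 4.8 = 38.2 W
Daily energy saved = 38.2 W × 3.3 h = 126.1 Wh = 0.12606 kWh
Daily savings = 0.12606 × $0.313 = $0.0395
Payback = $1.79 / $0.0395 per day = 45.37 days

45 days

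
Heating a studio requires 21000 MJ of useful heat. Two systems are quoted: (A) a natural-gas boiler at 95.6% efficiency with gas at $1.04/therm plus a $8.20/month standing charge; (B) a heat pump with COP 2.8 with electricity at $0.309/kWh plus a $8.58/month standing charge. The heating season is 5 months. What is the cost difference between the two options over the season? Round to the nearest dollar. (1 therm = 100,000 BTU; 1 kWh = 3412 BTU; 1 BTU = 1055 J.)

$429

Heat load = 21000 MJ = 21,000,000,000 J / 1055 = 19,905,213 BTU
Gas: input = 19,905,213 / 0.956 = 20,821,353 BTU = 208.2 therm → 208.2 × $1.04 = $216.54; + 5 × $8.20 standing = $257.54
Heat pump: 19,905,213 BTU / 3412 = 5,834 kWh heat; / 2.8 = 2,084 kWh in → × $0.309 = $643.81; + 5 × $8.58 standing = $686.71
Difference = |$257.54 − $686.71| = $429.17 ≈ $429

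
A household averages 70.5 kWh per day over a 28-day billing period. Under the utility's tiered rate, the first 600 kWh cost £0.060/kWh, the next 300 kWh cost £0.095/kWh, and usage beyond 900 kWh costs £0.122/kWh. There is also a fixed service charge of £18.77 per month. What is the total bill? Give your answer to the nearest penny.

£214.30

Usage = 70.5 kWh/day × 28 days = 1974 kWh
First 600 kWh × £0.060 = £36.00
Next 300 kWh × £0.095 = £28.50
Remaining 1074 kWh × £0.122 = £131.03
Energy charge = £195.53; + service £18.77 = £214.30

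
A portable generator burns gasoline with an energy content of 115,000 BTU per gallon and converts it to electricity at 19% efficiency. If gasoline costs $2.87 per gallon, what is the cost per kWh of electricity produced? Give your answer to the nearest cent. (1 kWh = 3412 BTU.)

Electrical output per gallon = 115,000 BTU × 0.19 / 3412 BTU/kWh = 6.404 kWh
Cost per kWh = $2.87 / 6.404 kWh = $0.448

$0.45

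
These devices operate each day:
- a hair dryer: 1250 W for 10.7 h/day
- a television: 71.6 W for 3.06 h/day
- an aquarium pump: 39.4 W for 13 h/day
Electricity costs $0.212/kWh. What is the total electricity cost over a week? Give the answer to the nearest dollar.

$21

hair dryer: 1250 W × 10.7 h × 7 d = 93,625 Wh = 93.62 kWh
television: 71.6 W × 3.06 h × 7 d = 1,534 Wh = 1.534 kWh
aquarium pump: 39.4 W × 13 h × 7 d = 3,585 Wh = 3.585 kWh
Total energy = 93.62 + 1.534 + 3.585 = 98.74 kWh
Cost = 98.74 kWh × $0.212 = $20.93 ≈ $21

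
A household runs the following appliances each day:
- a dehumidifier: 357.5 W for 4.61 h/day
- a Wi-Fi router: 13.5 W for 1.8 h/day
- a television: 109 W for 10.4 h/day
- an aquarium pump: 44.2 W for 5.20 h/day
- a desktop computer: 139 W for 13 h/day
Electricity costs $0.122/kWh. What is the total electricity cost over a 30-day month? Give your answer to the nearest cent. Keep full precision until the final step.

dehumidifier: 357.5 W × 4.61 h × 30 d = 49,442 Wh = 49.44 kWh
Wi-Fi router: 13.5 W × 1.8 h × 30 d = 729 Wh = 0.729 kWh
television: 109 W × 10.4 h × 30 d = 34,008 Wh = 34.01 kWh
aquarium pump: 44.2 W × 5.20 h × 30 d = 6,895 Wh = 6.895 kWh
desktop computer: 139 W × 13 h × 30 d = 54,210 Wh = 54.21 kWh
Total energy = 49.44 + 0.729 + 34.01 + 6.895 + 54.21 = 145.3 kWh
Cost = 145.3 kWh × $0.122 = $17.72

$17.72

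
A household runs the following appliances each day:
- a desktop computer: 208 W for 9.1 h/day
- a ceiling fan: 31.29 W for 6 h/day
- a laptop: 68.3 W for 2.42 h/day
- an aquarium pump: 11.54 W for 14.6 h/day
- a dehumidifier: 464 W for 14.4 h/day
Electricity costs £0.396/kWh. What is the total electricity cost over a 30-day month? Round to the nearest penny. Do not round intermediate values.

£108.06

desktop computer: 208 W × 9.1 h × 30 d = 56,784 Wh = 56.78 kWh
ceiling fan: 31.29 W × 6 h × 30 d = 5,632 Wh = 5.632 kWh
laptop: 68.3 W × 2.42 h × 30 d = 4,959 Wh = 4.959 kWh
aquarium pump: 11.54 W × 14.6 h × 30 d = 5,055 Wh = 5.055 kWh
dehumidifier: 464 W × 14.4 h × 30 d = 200,448 Wh = 200.4 kWh
Total energy = 56.78 + 5.632 + 4.959 + 5.055 + 200.4 = 272.9 kWh
Cost = 272.9 kWh × £0.396 = £108.06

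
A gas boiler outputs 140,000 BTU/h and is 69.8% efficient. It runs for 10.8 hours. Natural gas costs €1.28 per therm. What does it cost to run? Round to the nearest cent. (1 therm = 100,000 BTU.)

€27.73

Heat delivered = 140,000 BTU/h × 10.8 h = 1,512,000 BTU
Gas input = 1,512,000 / 0.698 = 2,166,189 BTU
= 2,166,189 / 100,000 = 21.66 therm
Cost = 21.66 × €1.28/therm = €27.73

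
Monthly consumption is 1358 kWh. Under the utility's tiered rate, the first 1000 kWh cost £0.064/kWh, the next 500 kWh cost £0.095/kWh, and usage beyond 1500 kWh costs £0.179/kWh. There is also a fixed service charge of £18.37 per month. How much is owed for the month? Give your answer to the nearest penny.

First 1000 kWh × £0.064 = £64.00
Next 358 kWh × £0.095 = £34.01
Remaining tier: 0 kWh (not reached)
Energy charge = £98.01; + service £18.37 = £116.38

£116.38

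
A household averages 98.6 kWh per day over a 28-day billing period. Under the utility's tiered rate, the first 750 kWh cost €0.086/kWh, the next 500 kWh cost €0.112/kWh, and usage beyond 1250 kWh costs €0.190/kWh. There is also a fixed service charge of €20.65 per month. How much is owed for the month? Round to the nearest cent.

€428.20

Usage = 98.6 kWh/day × 28 days = 2760.8 kWh
First 750 kWh × €0.086 = €64.50
Next 500 kWh × €0.112 = €56.00
Remaining 1510.8 kWh × €0.190 = €287.05
Energy charge = €407.55; + service €20.65 = €428.20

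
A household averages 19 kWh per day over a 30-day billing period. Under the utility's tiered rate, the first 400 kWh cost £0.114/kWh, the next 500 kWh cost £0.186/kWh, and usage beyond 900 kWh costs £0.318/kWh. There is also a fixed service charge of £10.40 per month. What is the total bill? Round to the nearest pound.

£88

Usage = 19 kWh/day × 30 days = 570 kWh
First 400 kWh × £0.114 = £45.60
Next 170 kWh × £0.186 = £31.62
Remaining tier: 0 kWh (not reached)
Energy charge = £77.22; + service £10.40 = £87.62 ≈ £88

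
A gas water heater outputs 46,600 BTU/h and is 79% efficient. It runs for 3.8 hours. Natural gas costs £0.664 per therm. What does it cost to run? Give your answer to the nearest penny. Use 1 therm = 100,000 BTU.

Heat delivered = 46,600 BTU/h × 3.8 h = 177,080 BTU
Gas input = 177,080 / 0.79 = 224,152 BTU
= 224,152 / 100,000 = 2.242 therm
Cost = 2.242 × £0.664/therm = £1.49

£1.49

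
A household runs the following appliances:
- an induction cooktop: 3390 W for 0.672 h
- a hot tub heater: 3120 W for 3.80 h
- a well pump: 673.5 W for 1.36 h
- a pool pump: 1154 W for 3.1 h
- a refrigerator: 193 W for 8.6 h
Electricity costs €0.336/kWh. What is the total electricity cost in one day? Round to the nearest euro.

€7

induction cooktop: 3390 W × 0.672 h = 2,278 Wh = 2.278 kWh
hot tub heater: 3120 W × 3.80 h = 11,856 Wh = 11.86 kWh
well pump: 673.5 W × 1.36 h = 916 Wh = 0.916 kWh
pool pump: 1154 W × 3.1 h = 3,577 Wh = 3.577 kWh
refrigerator: 193 W × 8.6 h = 1,660 Wh = 1.66 kWh
Total energy = 2.278 + 11.86 + 0.916 + 3.577 + 1.66 = 20.29 kWh
Cost = 20.29 kWh × €0.336 = €6.82 ≈ €7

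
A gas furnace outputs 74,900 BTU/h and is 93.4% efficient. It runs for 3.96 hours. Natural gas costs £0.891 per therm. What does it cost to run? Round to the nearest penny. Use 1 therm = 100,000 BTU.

Heat delivered = 74,900 BTU/h × 3.96 h = 296,604 BTU
Gas input = 296,604 / 0.934 = 317,563 BTU
= 317,563 / 100,000 = 3.176 therm
Cost = 3.176 × £0.891/therm = £2.83

£2.83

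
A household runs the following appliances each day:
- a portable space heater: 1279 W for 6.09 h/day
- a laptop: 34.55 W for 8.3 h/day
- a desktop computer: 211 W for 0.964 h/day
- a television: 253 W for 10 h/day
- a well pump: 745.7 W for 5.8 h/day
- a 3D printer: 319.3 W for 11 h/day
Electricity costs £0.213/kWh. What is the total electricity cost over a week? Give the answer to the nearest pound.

portable space heater: 1279 W × 6.09 h × 7 d = 54,524 Wh = 54.52 kWh
laptop: 34.55 W × 8.3 h × 7 d = 2,007 Wh = 2.007 kWh
desktop computer: 211 W × 0.964 h × 7 d = 1,424 Wh = 1.424 kWh
television: 253 W × 10 h × 7 d = 17,710 Wh = 17.71 kWh
well pump: 745.7 W × 5.8 h × 7 d = 30,275 Wh = 30.28 kWh
3D printer: 319.3 W × 11 h × 7 d = 24,586 Wh = 24.59 kWh
Total energy = 54.52 + 2.007 + 1.424 + 17.71 + 30.28 + 24.59 = 130.5 kWh
Cost = 130.5 kWh × £0.213 = £27.80 ≈ £28

£28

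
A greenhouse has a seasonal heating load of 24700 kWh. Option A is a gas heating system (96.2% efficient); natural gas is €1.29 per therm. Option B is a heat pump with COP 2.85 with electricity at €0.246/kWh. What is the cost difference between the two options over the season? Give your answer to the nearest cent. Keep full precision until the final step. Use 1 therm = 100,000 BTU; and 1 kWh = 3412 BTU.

€1001.89

Heat load = 24700 kWh × 3412 = 84,276,400 BTU
Gas: input = 84,276,400 / 0.962 = 87,605,405 BTU = 876.1 therm → 876.1 × €1.29 = €1,130.11
Heat pump: 84,276,400 BTU / 3412 = 24,700 kWh heat; / 2.85 = 8,667 kWh in → × €0.246 = €2,132.00
Difference = |€1,130.11 − €2,132.00| = €1,001.89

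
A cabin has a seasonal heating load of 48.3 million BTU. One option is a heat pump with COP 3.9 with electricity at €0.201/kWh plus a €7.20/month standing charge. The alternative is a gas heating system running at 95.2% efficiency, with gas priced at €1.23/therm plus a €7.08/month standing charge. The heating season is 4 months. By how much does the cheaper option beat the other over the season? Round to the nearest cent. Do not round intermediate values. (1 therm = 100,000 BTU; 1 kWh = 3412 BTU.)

Heat load = 48.3 × 10⁶ BTU = 48,300,000 BTU
Gas: input = 48,300,000 / 0.952 = 50,735,294 BTU = 507.4 therm → 507.4 × €1.23 = €624.04; + 4 × €7.08 standing = €652.36
Heat pump: 48,300,000 BTU / 3412 = 14,160 kWh heat; / 3.9 = 3,630 kWh in → × €0.201 = €729.57; + 4 × €7.20 standing = €758.37
Difference = |€652.36 − €758.37| = €106.01

€106.01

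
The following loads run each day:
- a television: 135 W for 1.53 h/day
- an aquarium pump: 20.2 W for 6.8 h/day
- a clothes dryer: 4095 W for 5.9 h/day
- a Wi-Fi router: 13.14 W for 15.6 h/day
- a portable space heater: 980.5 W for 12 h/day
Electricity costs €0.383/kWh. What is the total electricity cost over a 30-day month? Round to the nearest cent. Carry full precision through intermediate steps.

television: 135 W × 1.53 h × 30 d = 6,196 Wh = 6.197 kWh
aquarium pump: 20.2 W × 6.8 h × 30 d = 4,121 Wh = 4.121 kWh
clothes dryer: 4095 W × 5.9 h × 30 d = 724,815 Wh = 724.8 kWh
Wi-Fi router: 13.14 W × 15.6 h × 30 d = 6,150 Wh = 6.15 kWh
portable space heater: 980.5 W × 12 h × 30 d = 352,980 Wh = 353 kWh
Total energy = 6.197 + 4.121 + 724.8 + 6.15 + 353 = 1,094 kWh
Cost = 1,094 kWh × €0.383 = €419.10

€419.10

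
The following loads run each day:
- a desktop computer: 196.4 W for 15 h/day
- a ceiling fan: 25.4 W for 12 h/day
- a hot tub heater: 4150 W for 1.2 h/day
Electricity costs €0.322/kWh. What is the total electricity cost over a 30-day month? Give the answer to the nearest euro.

€80

desktop computer: 196.4 W × 15 h × 30 d = 88,380 Wh = 88.38 kWh
ceiling fan: 25.4 W × 12 h × 30 d = 9,144 Wh = 9.144 kWh
hot tub heater: 4150 W × 1.2 h × 30 d = 149,400 Wh = 149.4 kWh
Total energy = 88.38 + 9.144 + 149.4 = 246.9 kWh
Cost = 246.9 kWh × €0.322 = €79.51 ≈ €80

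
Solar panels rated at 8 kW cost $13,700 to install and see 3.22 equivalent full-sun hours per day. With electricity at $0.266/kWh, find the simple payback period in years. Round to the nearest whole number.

5 years

Daily generation = 8 kW × 3.22 h = 25.76 kWh
Annual generation = 25.76 × 365 = 9402.4 kWh
Annual savings = 9402.4 × $0.266 = $2,501.04
Payback = $13,700 / $2,501.04 = 5.48 years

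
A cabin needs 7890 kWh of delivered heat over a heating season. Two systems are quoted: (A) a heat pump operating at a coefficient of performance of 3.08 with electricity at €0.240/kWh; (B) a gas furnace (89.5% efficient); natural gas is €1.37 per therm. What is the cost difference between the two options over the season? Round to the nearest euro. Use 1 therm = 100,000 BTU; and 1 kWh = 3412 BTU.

Heat load = 7890 kWh × 3412 = 26,920,680 BTU
Gas: input = 26,920,680 / 0.895 = 30,078,972 BTU = 300.8 therm → 300.8 × €1.37 = €412.08
Heat pump: 26,920,680 BTU / 3412 = 7,890 kWh heat; / 3.08 = 2,562 kWh in → × €0.240 = €614.81
Difference = |€412.08 − €614.81| = €202.72 ≈ €203

€203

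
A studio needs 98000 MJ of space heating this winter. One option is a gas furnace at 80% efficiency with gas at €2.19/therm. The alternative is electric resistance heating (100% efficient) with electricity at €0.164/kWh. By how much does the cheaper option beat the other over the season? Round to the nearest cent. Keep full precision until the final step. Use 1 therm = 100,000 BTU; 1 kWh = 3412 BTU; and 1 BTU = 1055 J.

Heat load = 98000 MJ = 98,000,000,000 J / 1055 = 92,890,995 BTU
Gas: input = 92,890,995 / 0.80 = 116,113,744 BTU = 1,161 therm → 1,161 × €2.19 = €2,542.89
Electric: 92,890,995 BTU / 3412 = 27,220 kWh → × €0.164 = €4,464.87
Difference = |€2,542.89 − €4,464.87| = €1,921.98

€1921.98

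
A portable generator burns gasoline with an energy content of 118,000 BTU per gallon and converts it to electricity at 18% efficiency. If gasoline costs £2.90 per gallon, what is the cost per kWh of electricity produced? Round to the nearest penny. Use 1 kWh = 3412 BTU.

£0.47

Electrical output per gallon = 118,000 BTU × 0.18 / 3412 BTU/kWh = 6.225 kWh
Cost per kWh = £2.90 / 6.225 kWh = £0.466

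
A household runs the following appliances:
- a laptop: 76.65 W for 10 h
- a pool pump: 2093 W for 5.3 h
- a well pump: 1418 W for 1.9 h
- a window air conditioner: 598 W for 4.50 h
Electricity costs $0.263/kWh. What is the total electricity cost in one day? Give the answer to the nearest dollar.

laptop: 76.65 W × 10 h = 766 Wh = 0.7665 kWh
pool pump: 2093 W × 5.3 h = 11,093 Wh = 11.09 kWh
well pump: 1418 W × 1.9 h = 2,694 Wh = 2.694 kWh
window air conditioner: 598 W × 4.50 h = 2,691 Wh = 2.691 kWh
Total energy = 0.7665 + 11.09 + 2.694 + 2.691 = 17.24 kWh
Cost = 17.24 kWh × $0.263 = $4.54 ≈ $5

$5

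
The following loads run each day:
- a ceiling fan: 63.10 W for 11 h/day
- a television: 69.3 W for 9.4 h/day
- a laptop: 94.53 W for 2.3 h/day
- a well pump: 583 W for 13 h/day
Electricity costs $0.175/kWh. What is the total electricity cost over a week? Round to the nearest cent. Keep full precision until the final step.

ceiling fan: 63.10 W × 11 h × 7 d = 4,859 Wh = 4.859 kWh
television: 69.3 W × 9.4 h × 7 d = 4,560 Wh = 4.56 kWh
laptop: 94.53 W × 2.3 h × 7 d = 1,522 Wh = 1.522 kWh
well pump: 583 W × 13 h × 7 d = 53,053 Wh = 53.05 kWh
Total energy = 4.859 + 4.56 + 1.522 + 53.05 = 63.99 kWh
Cost = 63.99 kWh × $0.175 = $11.20

$11.20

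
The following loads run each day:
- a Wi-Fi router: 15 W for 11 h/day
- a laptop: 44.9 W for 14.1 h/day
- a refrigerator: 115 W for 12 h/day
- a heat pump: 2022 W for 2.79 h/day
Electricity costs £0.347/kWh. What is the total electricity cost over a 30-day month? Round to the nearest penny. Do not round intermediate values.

Wi-Fi router: 15 W × 11 h × 30 d = 4,950 Wh = 4.95 kWh
laptop: 44.9 W × 14.1 h × 30 d = 18,993 Wh = 18.99 kWh
refrigerator: 115 W × 12 h × 30 d = 41,400 Wh = 41.4 kWh
heat pump: 2022 W × 2.79 h × 30 d = 169,241 Wh = 169.2 kWh
Total energy = 4.95 + 18.99 + 41.4 + 169.2 = 234.6 kWh
Cost = 234.6 kWh × £0.347 = £81.40

£81.40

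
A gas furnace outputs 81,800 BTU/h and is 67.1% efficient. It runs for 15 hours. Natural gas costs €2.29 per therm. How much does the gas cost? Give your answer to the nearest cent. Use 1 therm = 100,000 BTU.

Heat delivered = 81,800 BTU/h × 15 h = 1,227,000 BTU
Gas input = 1,227,000 / 0.671 = 1,828,614 BTU
= 1,828,614 / 100,000 = 18.29 therm
Cost = 18.29 × €2.29/therm = €41.88

€41.88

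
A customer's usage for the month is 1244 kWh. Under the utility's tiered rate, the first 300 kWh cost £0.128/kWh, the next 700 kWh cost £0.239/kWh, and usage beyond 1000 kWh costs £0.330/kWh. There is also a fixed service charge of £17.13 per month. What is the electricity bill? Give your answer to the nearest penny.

£303.35

First 300 kWh × £0.128 = £38.40
Next 700 kWh × £0.239 = £167.30
Remaining 244 kWh × £0.330 = £80.52
Energy charge = £286.22; + service £17.13 = £303.35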